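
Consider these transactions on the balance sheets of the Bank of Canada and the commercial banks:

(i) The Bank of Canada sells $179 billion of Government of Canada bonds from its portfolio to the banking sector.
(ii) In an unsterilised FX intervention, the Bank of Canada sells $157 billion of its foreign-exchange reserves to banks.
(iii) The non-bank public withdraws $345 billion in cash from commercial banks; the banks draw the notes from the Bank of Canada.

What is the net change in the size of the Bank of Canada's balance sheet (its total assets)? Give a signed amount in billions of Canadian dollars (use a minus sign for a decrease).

-$336 billion

OMO sale (to banks) $179 billion: a Bank of Canada asset is shed → −$179B.
FX sale $157 billion: a Bank of Canada asset is shed → −$157B.
Currency withdrawal $345 billion: only the composition of liabilities changes → 0.
Net: −179 − 157 + 0 = -$336 billion.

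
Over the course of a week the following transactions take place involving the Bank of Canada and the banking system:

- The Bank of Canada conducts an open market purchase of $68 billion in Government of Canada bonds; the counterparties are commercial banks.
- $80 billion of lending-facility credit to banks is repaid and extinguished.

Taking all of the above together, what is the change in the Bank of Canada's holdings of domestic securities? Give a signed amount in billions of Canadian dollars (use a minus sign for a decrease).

+$68 billion

OMO purchase (from banks) $68 billion: securities added to the Bank of Canada's portfolio → +$68B.
Discount-window repayment $80 billion: the Bank of Canada's securities portfolio is untouched → 0.
Net: 68 + 0 = +$68 billion.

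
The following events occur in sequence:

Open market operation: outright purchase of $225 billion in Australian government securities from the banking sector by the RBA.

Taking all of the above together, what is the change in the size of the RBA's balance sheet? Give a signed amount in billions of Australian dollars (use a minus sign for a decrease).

RBA balance sheet:
  Assets:      Securities +$225B
  Liabilities: Bank reserves +$225B
Commercial banking system:
  Assets:      Reserves at CB +$225B, Securities −$225B
  Liabilities: no change
Change in total RBA assets = +$225 billion.

+$225 billion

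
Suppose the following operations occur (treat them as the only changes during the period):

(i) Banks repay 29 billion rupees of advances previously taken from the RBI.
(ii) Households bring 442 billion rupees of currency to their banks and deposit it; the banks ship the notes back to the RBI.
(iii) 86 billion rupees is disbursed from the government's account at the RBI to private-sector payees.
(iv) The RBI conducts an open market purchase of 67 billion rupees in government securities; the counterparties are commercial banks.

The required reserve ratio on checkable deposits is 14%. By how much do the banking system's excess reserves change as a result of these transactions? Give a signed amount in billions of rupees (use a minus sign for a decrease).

+492.08 billion

Discount-window repayment 29 billion rupees: reserves −29B, deposits 0.
Currency deposit 442 billion rupees: reserves +442B, deposits +442B.
Government spending 86 billion rupees: reserves +86B, deposits +86B.
OMO purchase (from banks) 67 billion rupees: reserves +67B, deposits 0.
Totals: Δreserves = +566B, Δdeposits = +528B.
Δrequired reserves = 14% × +528B = +73.92B.
Δexcess reserves = Δreserves − Δrequired = +566B − (+73.92B) = +492.08 billion.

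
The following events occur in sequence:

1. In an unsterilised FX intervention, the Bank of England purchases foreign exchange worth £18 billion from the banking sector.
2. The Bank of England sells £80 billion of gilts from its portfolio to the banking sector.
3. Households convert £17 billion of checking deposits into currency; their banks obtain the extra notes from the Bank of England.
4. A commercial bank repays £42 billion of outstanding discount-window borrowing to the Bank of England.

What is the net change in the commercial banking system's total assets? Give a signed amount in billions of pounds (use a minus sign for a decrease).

-£59 billion

FX purchase £18 billion: just an asset swap on bank balance sheets → 0.
OMO sale (to banks) £80 billion: just an asset swap on bank balance sheets → 0.
Currency withdrawal £17 billion: bank balance sheets shrink → −£17B.
Discount-window repayment £42 billion: bank balance sheets shrink → −£42B.
Net: 0 + 0 − 17 − 42 = -£59 billion.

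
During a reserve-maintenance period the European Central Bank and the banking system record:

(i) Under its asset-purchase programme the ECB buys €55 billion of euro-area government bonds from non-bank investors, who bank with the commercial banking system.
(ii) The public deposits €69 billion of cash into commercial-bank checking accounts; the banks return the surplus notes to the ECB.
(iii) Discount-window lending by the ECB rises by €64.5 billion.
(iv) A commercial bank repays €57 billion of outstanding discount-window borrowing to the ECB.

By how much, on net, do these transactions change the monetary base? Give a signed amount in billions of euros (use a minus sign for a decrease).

+€62.5 billion

ECB balance sheet:
  Assets:      Securities +€55B, Loans to banks +€7.5B
  Liabilities: Bank reserves +€131.5B, Currency in circulation −€69B
Commercial banking system:
  Assets:      Reserves at CB +€131.5B
  Liabilities: Checkable deposits +€124B, Borrowings from CB +€7.5B
Monetary base = currency + reserves: −€69B + (+€131.5B) = +€62.5 billion.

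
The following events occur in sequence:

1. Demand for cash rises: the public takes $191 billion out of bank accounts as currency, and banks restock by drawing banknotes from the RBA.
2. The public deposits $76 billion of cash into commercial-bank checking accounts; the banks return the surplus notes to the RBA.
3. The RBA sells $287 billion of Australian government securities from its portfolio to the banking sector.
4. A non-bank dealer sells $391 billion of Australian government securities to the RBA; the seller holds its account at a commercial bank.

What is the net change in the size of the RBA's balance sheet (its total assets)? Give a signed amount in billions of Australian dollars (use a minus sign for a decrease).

+$104 billion

Currency withdrawal $191 billion: only the composition of liabilities changes → 0.
Currency deposit $76 billion: only the composition of liabilities changes → 0.
OMO sale (to banks) $287 billion: an RBA asset is shed → −$287B.
Asset purchase (from non-banks) $391 billion: an RBA asset is acquired → +$391B.
Net: 0 + 0 − 287 + 391 = +$104 billion.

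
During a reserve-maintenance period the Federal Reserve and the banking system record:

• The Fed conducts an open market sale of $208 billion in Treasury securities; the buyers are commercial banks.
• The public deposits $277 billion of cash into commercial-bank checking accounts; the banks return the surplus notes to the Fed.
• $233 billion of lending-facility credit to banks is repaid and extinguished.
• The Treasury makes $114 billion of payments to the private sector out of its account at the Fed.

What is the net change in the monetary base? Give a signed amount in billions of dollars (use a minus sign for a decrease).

OMO sale (to banks) $208 billion: Fed balance sheet contracts → −$208B.
Currency deposit $277 billion: just a shift between currency and reserves — both are base money → 0.
Discount-window repayment $233 billion: Fed balance sheet contracts → −$233B.
Government spending $114 billion: a non-base liability converts back to reserves → +$114B.
Net: −208 + 0 − 233 + 114 = -$327 billion.

-$327 billion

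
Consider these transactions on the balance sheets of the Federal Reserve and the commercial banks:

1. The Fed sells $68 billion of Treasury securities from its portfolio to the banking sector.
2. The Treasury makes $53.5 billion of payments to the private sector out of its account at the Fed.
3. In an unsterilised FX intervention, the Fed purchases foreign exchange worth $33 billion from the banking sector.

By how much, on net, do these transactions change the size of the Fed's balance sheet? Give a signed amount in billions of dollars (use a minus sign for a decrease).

OMO sale (to banks) $68 billion: a Fed asset is shed → −$68B.
Government spending $53.5 billion: only the composition of liabilities changes → 0.
FX purchase $33 billion: a Fed asset is acquired → +$33B.
Net: −68 + 0 + 33 = -$35 billion.

-$35 billion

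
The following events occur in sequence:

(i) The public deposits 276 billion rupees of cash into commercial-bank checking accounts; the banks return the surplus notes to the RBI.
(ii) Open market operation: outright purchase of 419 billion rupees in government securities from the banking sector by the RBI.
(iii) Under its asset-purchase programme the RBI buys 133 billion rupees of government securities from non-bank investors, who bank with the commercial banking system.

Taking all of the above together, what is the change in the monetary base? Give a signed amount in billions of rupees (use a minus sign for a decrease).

RBI balance sheet:
  Assets:      Securities +552B
  Liabilities: Bank reserves +828B, Currency in circulation −276B
Monetary base = currency + reserves: −276B + (+828B) = +552 billion.

+552 billion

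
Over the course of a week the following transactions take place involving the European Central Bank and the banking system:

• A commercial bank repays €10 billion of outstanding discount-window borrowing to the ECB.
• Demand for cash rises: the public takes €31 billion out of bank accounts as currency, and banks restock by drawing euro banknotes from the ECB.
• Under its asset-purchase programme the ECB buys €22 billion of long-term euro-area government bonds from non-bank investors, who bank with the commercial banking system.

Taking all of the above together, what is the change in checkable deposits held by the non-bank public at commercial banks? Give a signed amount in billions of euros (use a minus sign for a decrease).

-€9 billion

Discount-window repayment €10 billion: the counterparty is a bank, so public deposits are unchanged → 0.
Currency withdrawal €31 billion: non-bank counterparties' bank balances fall → −€31B.
Asset purchase (from non-banks) €22 billion: non-bank counterparties' bank balances rise → +€22B.
Net: 0 − 31 + 22 = -€9 billion.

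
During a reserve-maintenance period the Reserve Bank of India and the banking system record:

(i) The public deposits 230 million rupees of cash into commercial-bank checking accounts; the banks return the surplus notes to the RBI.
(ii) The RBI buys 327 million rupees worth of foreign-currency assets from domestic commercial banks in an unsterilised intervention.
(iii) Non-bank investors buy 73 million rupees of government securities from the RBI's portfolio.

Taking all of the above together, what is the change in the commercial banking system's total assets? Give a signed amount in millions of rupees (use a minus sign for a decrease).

+157 million

Currency deposit 230 million rupees: bank balance sheets expand → +230M.
FX purchase 327 million rupees: just an asset swap on bank balance sheets → 0.
Asset sale (to non-banks) 73 million rupees: bank balance sheets shrink → −73M.
Net: 230 + 0 − 73 = +157 million.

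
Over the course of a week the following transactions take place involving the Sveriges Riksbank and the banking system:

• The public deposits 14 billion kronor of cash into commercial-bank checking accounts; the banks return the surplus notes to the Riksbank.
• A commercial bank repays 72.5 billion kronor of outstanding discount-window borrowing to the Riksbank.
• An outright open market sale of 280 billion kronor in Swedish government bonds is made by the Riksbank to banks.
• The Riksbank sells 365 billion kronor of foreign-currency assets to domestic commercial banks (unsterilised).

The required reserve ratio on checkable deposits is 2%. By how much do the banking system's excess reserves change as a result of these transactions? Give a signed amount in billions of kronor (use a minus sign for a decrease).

-703.78 billion

Currency deposit 14 billion kronor: reserves +14B, deposits +14B.
Discount-window repayment 72.5 billion kronor: reserves −72.5B, deposits 0.
OMO sale (to banks) 280 billion kronor: reserves −280B, deposits 0.
FX sale 365 billion kronor: reserves −365B, deposits 0.
Totals: Δreserves = −703.5B, Δdeposits = +14B.
Δrequired reserves = 2% × +14B = +0.28B.
Δexcess reserves = Δreserves − Δrequired = −703.5B − (+0.28B) = -703.78 billion.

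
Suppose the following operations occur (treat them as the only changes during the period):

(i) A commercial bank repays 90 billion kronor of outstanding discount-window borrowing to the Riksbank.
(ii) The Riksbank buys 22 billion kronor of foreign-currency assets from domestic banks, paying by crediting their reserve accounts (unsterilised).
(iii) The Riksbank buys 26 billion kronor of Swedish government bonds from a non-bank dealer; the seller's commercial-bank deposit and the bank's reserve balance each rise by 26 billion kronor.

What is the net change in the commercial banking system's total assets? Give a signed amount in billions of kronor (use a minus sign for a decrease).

Riksbank balance sheet:
  Assets:      Securities +26B, Loans to banks −90B, Foreign assets +22B
  Liabilities: Bank reserves −42B
Commercial banking system:
  Assets:      Reserves at CB −42B, Foreign assets −22B
  Liabilities: Checkable deposits +26B, Borrowings from CB −90B
Change in total bank assets = -64 billion.

-64 billion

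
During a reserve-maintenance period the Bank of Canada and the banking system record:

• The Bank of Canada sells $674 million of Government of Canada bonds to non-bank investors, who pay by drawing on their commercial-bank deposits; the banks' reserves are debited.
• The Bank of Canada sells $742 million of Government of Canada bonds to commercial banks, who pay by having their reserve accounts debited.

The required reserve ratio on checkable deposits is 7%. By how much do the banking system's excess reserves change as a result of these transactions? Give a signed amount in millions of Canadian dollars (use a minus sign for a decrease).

Asset sale (to non-banks) $674 million: reserves −$674M, deposits −$674M.
OMO sale (to banks) $742 million: reserves −$742M, deposits 0.
Totals: Δreserves = −$1416M, Δdeposits = −$674M.
Δrequired reserves = 7% × −$674M = −$47.18M.
Δexcess reserves = Δreserves − Δrequired = −$1416M − (−$47.18M) = -$1368.82 million.

-$1368.82 million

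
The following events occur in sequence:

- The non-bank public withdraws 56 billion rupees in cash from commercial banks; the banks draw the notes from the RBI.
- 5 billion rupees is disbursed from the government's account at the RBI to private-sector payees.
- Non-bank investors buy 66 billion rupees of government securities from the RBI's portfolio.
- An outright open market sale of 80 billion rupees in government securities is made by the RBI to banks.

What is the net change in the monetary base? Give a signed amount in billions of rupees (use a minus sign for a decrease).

-141 billion

RBI balance sheet:
  Assets:      Securities −146B
  Liabilities: Bank reserves −197B, Currency in circulation +56B, Government deposits −5B
Commercial banking system:
  Assets:      Reserves at CB −197B, Securities +80B
  Liabilities: Checkable deposits −117B
Monetary base = currency + reserves: +56B + (−197B) = -141 billion.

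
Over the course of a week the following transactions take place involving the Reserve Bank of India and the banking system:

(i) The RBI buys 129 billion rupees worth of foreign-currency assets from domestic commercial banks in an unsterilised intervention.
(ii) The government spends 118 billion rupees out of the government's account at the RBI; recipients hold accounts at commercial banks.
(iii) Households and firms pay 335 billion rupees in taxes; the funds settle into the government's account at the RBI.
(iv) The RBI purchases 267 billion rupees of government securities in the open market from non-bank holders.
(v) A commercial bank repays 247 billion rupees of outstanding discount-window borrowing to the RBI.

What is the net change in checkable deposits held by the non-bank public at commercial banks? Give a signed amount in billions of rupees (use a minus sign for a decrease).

+50 billion

RBI balance sheet:
  Assets:      Securities +267B, Loans to banks −247B, Foreign assets +129B
  Liabilities: Bank reserves −68B, Government deposits +217B
Commercial banking system:
  Assets:      Reserves at CB −68B, Foreign assets −129B
  Liabilities: Checkable deposits +50B, Borrowings from CB −247B
So the change in checkable deposits held by the non-bank public at commercial banks is +50 billion.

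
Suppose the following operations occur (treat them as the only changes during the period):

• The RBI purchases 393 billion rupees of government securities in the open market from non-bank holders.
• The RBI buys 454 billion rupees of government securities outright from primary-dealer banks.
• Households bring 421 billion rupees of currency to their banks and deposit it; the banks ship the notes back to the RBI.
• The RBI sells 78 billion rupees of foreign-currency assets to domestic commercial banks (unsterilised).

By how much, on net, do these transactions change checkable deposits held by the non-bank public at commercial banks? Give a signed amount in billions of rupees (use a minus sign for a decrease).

+814 billion

RBI balance sheet:
  Assets:      Securities +847B, Foreign assets −78B
  Liabilities: Bank reserves +1190B, Currency in circulation −421B
Commercial banking system:
  Assets:      Reserves at CB +1190B, Securities −454B, Foreign assets +78B
  Liabilities: Checkable deposits +814B
So the change in checkable deposits held by the non-bank public at commercial banks is +814 billion.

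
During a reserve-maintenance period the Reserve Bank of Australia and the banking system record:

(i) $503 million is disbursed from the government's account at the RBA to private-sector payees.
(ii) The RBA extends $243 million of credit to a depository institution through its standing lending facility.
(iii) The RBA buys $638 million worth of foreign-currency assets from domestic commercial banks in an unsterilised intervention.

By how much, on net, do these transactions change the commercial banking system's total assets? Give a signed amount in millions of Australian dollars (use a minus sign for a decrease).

RBA balance sheet:
  Assets:      Loans to banks +$243M, Foreign assets +$638M
  Liabilities: Bank reserves +$1384M, Government deposits −$503M
Commercial banking system:
  Assets:      Reserves at CB +$1384M, Foreign assets −$638M
  Liabilities: Checkable deposits +$503M, Borrowings from CB +$243M
Change in total bank assets = +$746 million.

+$746 million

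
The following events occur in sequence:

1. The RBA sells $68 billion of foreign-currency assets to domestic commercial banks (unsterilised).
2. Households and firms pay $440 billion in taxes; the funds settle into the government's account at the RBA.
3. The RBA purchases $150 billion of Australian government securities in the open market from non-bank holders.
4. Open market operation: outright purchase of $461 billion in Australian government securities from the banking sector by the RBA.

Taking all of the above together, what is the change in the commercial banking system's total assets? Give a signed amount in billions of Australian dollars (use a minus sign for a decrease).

RBA balance sheet:
  Assets:      Securities +$611B, Foreign assets −$68B
  Liabilities: Bank reserves +$103B, Government deposits +$440B
Commercial banking system:
  Assets:      Reserves at CB +$103B, Securities −$461B, Foreign assets +$68B
  Liabilities: Checkable deposits −$290B
Change in total bank assets = -$290 billion.

-$290 billion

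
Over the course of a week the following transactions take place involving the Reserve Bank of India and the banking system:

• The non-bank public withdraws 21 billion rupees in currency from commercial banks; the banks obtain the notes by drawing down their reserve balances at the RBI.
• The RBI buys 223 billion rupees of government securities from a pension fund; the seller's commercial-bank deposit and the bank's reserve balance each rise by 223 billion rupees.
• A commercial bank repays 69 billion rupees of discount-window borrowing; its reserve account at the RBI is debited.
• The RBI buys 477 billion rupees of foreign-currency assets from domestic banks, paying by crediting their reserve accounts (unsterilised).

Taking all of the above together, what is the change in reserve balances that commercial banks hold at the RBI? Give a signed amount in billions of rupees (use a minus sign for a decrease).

Currency withdrawal 21 billion rupees: banks swap reserves for currency → −21B.
Asset purchase (from non-banks) 223 billion rupees: the RBI pays by crediting reserve accounts → +223B.
Discount-window repayment 69 billion rupees: repayment is debited from reserves → −69B.
FX purchase 477 billion rupees: the RBI pays by crediting reserve accounts → +477B.
Net: −21 + 223 − 69 + 477 = +610 billion.

+610 billion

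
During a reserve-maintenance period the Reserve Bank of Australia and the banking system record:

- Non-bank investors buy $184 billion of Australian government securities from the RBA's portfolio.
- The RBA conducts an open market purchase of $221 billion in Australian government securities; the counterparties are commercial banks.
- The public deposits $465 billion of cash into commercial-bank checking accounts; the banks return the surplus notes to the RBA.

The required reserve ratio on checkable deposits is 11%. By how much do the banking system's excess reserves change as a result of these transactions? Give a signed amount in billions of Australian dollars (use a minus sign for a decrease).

+$471.09 billion

Asset sale (to non-banks) $184 billion: reserves −$184B, deposits −$184B.
OMO purchase (from banks) $221 billion: reserves +$221B, deposits 0.
Currency deposit $465 billion: reserves +$465B, deposits +$465B.
Totals: Δreserves = +$502B, Δdeposits = +$281B.
Δrequired reserves = 11% × +$281B = +$30.91B.
Δexcess reserves = Δreserves − Δrequired = +$502B − (+$30.91B) = +$471.09 billion.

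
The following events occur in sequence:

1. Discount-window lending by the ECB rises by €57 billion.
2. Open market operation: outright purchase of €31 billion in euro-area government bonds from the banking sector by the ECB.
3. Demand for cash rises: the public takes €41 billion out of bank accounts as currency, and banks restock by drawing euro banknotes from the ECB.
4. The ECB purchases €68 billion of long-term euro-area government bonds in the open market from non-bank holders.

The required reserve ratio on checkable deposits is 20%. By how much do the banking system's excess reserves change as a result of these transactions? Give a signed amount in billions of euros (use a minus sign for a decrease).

Discount-window loan €57 billion: reserves +€57B, deposits 0.
OMO purchase (from banks) €31 billion: reserves +€31B, deposits 0.
Currency withdrawal €41 billion: reserves −€41B, deposits −€41B.
Asset purchase (from non-banks) €68 billion: reserves +€68B, deposits +€68B.
Totals: Δreserves = +€115B, Δdeposits = +€27B.
Δrequired reserves = 20% × +€27B = +€5.4B.
Δexcess reserves = Δreserves − Δrequired = +€115B − (+€5.4B) = +€109.6 billion.

+€109.6 billion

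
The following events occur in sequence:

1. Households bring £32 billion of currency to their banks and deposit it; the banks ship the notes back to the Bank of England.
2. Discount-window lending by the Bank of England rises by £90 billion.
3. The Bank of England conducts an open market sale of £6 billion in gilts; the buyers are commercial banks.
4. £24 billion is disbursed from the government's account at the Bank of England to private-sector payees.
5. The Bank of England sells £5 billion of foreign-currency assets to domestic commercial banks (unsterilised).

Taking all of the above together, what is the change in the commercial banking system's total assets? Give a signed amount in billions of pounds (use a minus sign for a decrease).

Bank of England balance sheet:
  Assets:      Securities −£6B, Loans to banks +£90B, Foreign assets −£5B
  Liabilities: Bank reserves +£135B, Currency in circulation −£32B, Government deposits −£24B
Commercial banking system:
  Assets:      Reserves at CB +£135B, Securities +£6B, Foreign assets +£5B
  Liabilities: Checkable deposits +£56B, Borrowings from CB +£90B
Change in total bank assets = +£146 billion.

+£146 billion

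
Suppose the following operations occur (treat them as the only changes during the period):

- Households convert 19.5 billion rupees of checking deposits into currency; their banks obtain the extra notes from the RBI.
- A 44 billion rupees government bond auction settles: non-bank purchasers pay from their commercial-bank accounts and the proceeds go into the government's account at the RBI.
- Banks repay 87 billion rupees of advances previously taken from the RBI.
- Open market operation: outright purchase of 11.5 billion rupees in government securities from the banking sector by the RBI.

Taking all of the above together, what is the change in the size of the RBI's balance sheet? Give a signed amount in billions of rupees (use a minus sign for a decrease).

-75.5 billion

RBI balance sheet:
  Assets:      Securities +11.5B, Loans to banks −87B
  Liabilities: Bank reserves −139B, Currency in circulation +19.5B, Government deposits +44B
Change in total RBI assets = -75.5 billion.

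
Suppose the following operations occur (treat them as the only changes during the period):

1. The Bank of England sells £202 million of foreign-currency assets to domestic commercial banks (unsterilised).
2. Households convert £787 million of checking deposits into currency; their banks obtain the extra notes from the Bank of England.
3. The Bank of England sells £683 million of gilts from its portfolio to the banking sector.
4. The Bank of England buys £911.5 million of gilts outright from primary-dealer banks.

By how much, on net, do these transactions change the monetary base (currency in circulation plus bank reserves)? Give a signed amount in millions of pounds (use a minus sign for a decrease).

Bank of England balance sheet:
  Assets:      Securities +£228.5M, Foreign assets −£202M
  Liabilities: Bank reserves −£760.5M, Currency in circulation +£787M
Monetary base = currency + reserves: +£787M + (−£760.5M) = +£26.5 million.

+£26.5 million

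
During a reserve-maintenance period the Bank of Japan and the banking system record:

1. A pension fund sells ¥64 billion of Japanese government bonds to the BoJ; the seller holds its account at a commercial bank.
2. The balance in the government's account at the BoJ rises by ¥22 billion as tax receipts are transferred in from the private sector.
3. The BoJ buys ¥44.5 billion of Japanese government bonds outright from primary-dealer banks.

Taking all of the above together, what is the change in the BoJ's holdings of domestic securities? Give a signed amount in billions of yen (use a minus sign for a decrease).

+¥108.5 billion

Asset purchase (from non-banks) ¥64 billion: securities added to the BoJ's portfolio → +¥64B.
Government account inflow ¥22 billion: the BoJ's securities portfolio is untouched → 0.
OMO purchase (from banks) ¥44.5 billion: securities added to the BoJ's portfolio → +¥44.5B.
Net: 64 + 0 + 44.5 = +¥108.5 billion.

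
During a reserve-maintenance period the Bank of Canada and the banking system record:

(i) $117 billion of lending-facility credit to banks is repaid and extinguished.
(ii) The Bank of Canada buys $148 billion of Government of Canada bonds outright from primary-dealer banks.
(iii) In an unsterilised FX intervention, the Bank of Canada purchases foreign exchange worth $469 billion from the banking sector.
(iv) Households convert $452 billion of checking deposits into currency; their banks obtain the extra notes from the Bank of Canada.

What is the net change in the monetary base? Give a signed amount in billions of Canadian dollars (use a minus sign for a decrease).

+$500 billion

Bank of Canada balance sheet:
  Assets:      Securities +$148B, Loans to banks −$117B, Foreign assets +$469B
  Liabilities: Bank reserves +$48B, Currency in circulation +$452B
Commercial banking system:
  Assets:      Reserves at CB +$48B, Securities −$148B, Foreign assets −$469B
  Liabilities: Checkable deposits −$452B, Borrowings from CB −$117B
Monetary base = currency + reserves: +$452B + (+$48B) = +$500 billion.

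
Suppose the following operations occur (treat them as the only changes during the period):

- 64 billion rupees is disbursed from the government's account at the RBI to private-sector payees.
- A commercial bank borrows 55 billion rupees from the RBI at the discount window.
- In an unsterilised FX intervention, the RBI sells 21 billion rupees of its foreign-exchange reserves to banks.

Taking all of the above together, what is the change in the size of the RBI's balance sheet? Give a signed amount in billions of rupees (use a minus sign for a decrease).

+34 billion

RBI balance sheet:
  Assets:      Loans to banks +55B, Foreign assets −21B
  Liabilities: Bank reserves +98B, Government deposits −64B
Change in total RBI assets = +34 billion.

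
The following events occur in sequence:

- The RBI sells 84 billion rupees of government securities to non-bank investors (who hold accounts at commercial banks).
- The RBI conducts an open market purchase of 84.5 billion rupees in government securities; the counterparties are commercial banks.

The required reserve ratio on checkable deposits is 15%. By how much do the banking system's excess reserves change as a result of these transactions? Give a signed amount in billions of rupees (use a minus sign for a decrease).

+13.1 billion

Asset sale (to non-banks) 84 billion rupees: reserves −84B, deposits −84B.
OMO purchase (from banks) 84.5 billion rupees: reserves +84.5B, deposits 0.
Totals: Δreserves = +0.5B, Δdeposits = −84B.
Δrequired reserves = 15% × −84B = −12.6B.
Δexcess reserves = Δreserves − Δrequired = +0.5B − (−12.6B) = +13.1 billion.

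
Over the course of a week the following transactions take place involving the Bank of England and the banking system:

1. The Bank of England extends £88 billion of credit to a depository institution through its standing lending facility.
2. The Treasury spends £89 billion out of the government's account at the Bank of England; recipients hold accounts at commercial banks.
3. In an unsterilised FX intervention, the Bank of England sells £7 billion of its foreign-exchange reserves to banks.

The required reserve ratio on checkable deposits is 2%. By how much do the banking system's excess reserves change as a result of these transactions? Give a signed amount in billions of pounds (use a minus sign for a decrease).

Discount-window loan £88 billion: reserves +£88B, deposits 0.
Government spending £89 billion: reserves +£89B, deposits +£89B.
FX sale £7 billion: reserves −£7B, deposits 0.
Totals: Δreserves = +£170B, Δdeposits = +£89B.
Δrequired reserves = 2% × +£89B = +£1.78B.
Δexcess reserves = Δreserves − Δrequired = +£170B − (+£1.78B) = +£168.22 billion.

+£168.22 billion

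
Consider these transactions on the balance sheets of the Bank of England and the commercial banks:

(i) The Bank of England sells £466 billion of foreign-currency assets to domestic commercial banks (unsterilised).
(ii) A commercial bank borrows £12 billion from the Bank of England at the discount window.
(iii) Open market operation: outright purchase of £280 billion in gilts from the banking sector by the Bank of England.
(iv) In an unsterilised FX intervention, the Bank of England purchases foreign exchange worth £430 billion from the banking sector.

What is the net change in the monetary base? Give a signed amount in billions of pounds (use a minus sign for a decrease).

+£256 billion

Bank of England balance sheet:
  Assets:      Securities +£280B, Loans to banks +£12B, Foreign assets −£36B
  Liabilities: Bank reserves +£256B
Monetary base = currency + reserves: 0 + (+£256B) = +£256 billion.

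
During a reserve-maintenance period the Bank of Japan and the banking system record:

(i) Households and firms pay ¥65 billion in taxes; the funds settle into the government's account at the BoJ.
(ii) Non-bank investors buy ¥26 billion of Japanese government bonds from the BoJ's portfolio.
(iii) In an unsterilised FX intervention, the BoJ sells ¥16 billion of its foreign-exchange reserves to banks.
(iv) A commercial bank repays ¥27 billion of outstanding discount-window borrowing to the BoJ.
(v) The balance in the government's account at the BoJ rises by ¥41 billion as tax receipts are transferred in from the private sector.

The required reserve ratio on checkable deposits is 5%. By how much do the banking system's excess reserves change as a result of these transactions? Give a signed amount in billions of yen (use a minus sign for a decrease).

-¥168.4 billion

Government account inflow ¥65 billion: reserves −¥65B, deposits −¥65B.
Asset sale (to non-banks) ¥26 billion: reserves −¥26B, deposits −¥26B.
FX sale ¥16 billion: reserves −¥16B, deposits 0.
Discount-window repayment ¥27 billion: reserves −¥27B, deposits 0.
Government account inflow ¥41 billion: reserves −¥41B, deposits −¥41B.
Totals: Δreserves = −¥175B, Δdeposits = −¥132B.
Δrequired reserves = 5% × −¥132B = −¥6.6B.
Δexcess reserves = Δreserves − Δrequired = −¥175B − (−¥6.6B) = -¥168.4 billion.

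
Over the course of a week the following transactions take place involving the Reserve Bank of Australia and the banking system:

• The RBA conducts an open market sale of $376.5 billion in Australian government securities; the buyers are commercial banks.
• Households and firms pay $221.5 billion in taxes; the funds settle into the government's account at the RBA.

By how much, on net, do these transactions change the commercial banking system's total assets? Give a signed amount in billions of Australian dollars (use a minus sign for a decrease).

RBA balance sheet:
  Assets:      Securities −$376.5B
  Liabilities: Bank reserves −$598B, Government deposits +$221.5B
Commercial banking system:
  Assets:      Reserves at CB −$598B, Securities +$376.5B
  Liabilities: Checkable deposits −$221.5B
Change in total bank assets = -$221.5 billion.

-$221.5 billion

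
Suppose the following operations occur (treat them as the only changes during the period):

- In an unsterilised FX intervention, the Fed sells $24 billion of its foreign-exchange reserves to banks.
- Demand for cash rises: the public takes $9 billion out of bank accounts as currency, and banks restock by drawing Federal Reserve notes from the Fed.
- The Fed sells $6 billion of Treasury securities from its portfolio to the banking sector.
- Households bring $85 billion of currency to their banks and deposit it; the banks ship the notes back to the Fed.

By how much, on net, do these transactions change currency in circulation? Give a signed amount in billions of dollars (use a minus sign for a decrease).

FX sale $24 billion: no currency enters or leaves circulation → 0.
Currency withdrawal $9 billion: notes leave the central bank → +$9B.
OMO sale (to banks) $6 billion: no currency enters or leaves circulation → 0.
Currency deposit $85 billion: notes return to the central bank → −$85B.
Net: 0 + 9 + 0 − 85 = -$76 billion.

-$76 billion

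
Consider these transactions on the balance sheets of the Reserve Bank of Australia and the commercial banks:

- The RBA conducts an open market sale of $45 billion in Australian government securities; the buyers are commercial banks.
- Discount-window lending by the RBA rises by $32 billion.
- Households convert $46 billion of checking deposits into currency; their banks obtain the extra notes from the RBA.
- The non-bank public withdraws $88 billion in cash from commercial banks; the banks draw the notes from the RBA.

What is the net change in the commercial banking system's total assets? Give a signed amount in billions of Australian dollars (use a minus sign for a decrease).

RBA balance sheet:
  Assets:      Securities −$45B, Loans to banks +$32B
  Liabilities: Bank reserves −$147B, Currency in circulation +$134B
Commercial banking system:
  Assets:      Reserves at CB −$147B, Securities +$45B
  Liabilities: Checkable deposits −$134B, Borrowings from CB +$32B
Change in total bank assets = -$102 billion.

-$102 billion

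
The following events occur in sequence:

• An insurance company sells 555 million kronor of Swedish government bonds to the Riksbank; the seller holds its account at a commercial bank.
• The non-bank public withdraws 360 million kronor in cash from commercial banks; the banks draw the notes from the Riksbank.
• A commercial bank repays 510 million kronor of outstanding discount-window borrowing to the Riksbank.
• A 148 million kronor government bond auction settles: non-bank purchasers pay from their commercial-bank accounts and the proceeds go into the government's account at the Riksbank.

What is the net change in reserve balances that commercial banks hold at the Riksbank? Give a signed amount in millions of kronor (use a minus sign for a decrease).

Riksbank balance sheet:
  Assets:      Securities +555M, Loans to banks −510M
  Liabilities: Bank reserves −463M, Currency in circulation +360M, Government deposits +148M
So the change in reserve balances that commercial banks hold at the Riksbank is -463 million.

-463 million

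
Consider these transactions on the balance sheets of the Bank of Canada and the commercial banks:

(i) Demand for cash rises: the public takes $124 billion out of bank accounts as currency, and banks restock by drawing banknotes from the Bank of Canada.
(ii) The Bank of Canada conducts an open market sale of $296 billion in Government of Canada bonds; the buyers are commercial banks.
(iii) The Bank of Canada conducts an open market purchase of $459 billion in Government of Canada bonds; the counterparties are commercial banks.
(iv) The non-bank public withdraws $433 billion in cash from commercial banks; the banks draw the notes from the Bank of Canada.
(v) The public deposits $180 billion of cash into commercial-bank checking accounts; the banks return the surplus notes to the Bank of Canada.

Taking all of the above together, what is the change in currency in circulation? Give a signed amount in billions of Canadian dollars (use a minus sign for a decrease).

Bank of Canada balance sheet:
  Assets:      Securities +$163B
  Liabilities: Bank reserves −$214B, Currency in circulation +$377B
Commercial banking system:
  Assets:      Reserves at CB −$214B, Securities −$163B
  Liabilities: Checkable deposits −$377B
So the change in currency in circulation is +$377 billion.

+$377 billion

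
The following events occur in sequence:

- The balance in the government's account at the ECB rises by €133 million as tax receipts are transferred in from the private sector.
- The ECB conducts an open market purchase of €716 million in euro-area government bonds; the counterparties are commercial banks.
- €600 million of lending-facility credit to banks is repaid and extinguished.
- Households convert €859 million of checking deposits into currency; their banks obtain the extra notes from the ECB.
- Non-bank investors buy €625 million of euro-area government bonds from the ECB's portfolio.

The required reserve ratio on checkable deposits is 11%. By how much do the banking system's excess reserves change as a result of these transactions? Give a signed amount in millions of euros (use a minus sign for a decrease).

-€1323.13 million

Government account inflow €133 million: reserves −€133M, deposits −€133M.
OMO purchase (from banks) €716 million: reserves +€716M, deposits 0.
Discount-window repayment €600 million: reserves −€600M, deposits 0.
Currency withdrawal €859 million: reserves −€859M, deposits −€859M.
Asset sale (to non-banks) €625 million: reserves −€625M, deposits −€625M.
Totals: Δreserves = −€1501M, Δdeposits = −€1617M.
Δrequired reserves = 11% × −€1617M = −€177.87M.
Δexcess reserves = Δreserves − Δrequired = −€1501M − (−€177.87M) = -€1323.13 million.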